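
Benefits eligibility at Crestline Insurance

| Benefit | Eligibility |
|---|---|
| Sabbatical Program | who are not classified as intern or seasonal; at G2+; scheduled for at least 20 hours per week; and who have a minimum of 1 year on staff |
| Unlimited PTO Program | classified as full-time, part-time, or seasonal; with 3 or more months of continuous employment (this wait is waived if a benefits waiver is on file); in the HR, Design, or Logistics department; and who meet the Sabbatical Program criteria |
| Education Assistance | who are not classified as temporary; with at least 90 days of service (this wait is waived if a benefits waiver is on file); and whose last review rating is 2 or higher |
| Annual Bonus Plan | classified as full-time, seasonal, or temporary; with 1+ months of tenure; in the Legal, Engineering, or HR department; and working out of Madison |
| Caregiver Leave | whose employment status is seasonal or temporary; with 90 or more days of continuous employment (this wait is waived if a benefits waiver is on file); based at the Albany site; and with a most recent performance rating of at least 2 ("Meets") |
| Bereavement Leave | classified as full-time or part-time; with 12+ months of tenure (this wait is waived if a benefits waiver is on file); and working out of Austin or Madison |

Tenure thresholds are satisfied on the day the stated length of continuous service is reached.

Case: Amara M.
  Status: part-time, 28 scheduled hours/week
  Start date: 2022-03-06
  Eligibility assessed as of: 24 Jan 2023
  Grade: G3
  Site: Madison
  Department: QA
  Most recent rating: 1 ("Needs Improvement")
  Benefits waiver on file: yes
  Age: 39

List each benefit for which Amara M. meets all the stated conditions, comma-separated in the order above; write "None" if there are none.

Service from 2022-03-06 to 24 Jan 2023: 324 days.
Sabbatical Program — status part-time ✓ (not excluded); grade G3 ≥ G2 ✓; 28 hrs/wk ≥ 20 ✓; service 324 days < 1 year (≈365 days) ✗ → not eligible.
Unlimited PTO Program — status part-time ✓; benefits waiver on file ✓; dept QA ✗ → not eligible.
Education Assistance — status part-time ✓ (not excluded); benefits waiver on file ✓; rating 1 < 2 ✗ → not eligible.
Annual Bonus Plan — status part-time ✗ (requires full-time, seasonal, or temporary) → not eligible.
Caregiver Leave — status part-time ✗ (requires seasonal or temporary) → not eligible.
Bereavement Leave — status part-time ✓; benefits waiver on file ✓; site Madison ✓ → eligible.

Bereavement Leave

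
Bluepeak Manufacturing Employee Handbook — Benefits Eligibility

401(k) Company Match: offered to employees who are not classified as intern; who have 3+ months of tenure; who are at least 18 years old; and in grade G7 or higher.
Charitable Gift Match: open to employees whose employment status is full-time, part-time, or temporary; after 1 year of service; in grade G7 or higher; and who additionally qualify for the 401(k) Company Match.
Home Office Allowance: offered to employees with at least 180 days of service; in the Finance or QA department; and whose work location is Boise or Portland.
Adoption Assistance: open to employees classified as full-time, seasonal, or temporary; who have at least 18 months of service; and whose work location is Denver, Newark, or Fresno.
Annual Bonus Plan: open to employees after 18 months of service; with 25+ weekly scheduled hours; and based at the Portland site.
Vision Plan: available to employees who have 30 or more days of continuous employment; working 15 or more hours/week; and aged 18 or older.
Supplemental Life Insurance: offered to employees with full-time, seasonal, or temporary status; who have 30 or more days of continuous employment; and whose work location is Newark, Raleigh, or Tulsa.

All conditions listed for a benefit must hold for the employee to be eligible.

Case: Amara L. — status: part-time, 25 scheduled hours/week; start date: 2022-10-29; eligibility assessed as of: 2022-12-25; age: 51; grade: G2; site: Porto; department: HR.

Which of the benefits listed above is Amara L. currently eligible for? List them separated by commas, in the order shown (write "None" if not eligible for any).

Vision Plan

Service from 2022-10-29 to 2022-12-25: 57 days.
401(k) Company Match — status part-time ✓ (not excluded); service 57 days < 3 months (≈90 days) ✗ → not eligible.
Charitable Gift Match — status part-time ✓; service 57 days < 1 year (≈365 days) ✗ → not eligible.
Home Office Allowance — service 57 days < 180 days ✗ → not eligible.
Adoption Assistance — status part-time ✗ (requires full-time, seasonal, or temporary) → not eligible.
Annual Bonus Plan — service 57 days < 18 months (≈540 days) ✗ → not eligible.
Vision Plan — service 57 days ≥ 30 days ✓; 25 hrs/wk ≥ 15 ✓; age 51 ≥ 18 ✓ → eligible.
Supplemental Life Insurance — status part-time ✗ (requires full-time, seasonal, or temporary) → not eligible.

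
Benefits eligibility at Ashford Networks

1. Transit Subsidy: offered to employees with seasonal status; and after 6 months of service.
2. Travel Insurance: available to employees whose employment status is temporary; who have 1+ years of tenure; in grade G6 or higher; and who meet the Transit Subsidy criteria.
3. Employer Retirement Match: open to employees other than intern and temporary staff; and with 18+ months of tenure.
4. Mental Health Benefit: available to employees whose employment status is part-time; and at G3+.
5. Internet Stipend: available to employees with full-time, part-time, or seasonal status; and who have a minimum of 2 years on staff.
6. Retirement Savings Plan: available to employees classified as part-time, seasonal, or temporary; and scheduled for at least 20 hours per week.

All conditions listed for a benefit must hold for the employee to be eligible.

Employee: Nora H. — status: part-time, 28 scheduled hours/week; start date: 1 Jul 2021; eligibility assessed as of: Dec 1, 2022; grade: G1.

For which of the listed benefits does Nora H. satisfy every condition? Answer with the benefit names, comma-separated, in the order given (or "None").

Retirement Savings Plan

Service from 1 Jul 2021 to Dec 1, 2022: 518 days.
Transit Subsidy — status part-time ✗ (requires seasonal) → not eligible.
Travel Insurance — status part-time ✗ (requires temporary) → not eligible.
Employer Retirement Match — status part-time ✓ (not excluded); service 518 days < 18 months (≈540 days) ✗ → not eligible.
Mental Health Benefit — status part-time ✓; grade G1 < G3 ✗ → not eligible.
Internet Stipend — status part-time ✓; service 518 days < 2 years (≈730 days) ✗ → not eligible.
Retirement Savings Plan — status part-time ✓; 28 hrs/wk ≥ 20 ✓ → eligible.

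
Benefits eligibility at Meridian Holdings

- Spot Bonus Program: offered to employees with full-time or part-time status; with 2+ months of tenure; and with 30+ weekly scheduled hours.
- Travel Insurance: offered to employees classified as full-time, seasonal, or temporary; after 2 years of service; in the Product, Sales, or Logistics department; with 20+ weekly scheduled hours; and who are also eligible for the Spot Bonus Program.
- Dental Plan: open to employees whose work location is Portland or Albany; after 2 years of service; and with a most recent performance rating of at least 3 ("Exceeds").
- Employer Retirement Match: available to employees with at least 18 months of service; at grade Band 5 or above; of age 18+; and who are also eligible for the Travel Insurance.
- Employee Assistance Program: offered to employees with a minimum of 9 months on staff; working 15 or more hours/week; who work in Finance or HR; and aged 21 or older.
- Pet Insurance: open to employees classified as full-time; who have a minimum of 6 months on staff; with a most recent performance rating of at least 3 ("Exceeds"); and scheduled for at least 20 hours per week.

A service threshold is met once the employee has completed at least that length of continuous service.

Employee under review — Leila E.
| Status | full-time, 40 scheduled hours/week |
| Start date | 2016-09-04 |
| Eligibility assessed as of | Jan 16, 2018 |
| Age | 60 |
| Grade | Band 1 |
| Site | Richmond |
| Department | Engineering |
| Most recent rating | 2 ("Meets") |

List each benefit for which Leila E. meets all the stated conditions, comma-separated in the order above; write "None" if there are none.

Spot Bonus Program

Service from 2016-09-04 to Jan 16, 2018: 499 days.
Spot Bonus Program — status full-time ✓; service 499 days ≥ 2 months (≈60 days) ✓; 40 hrs/wk ≥ 30 ✓ → eligible.
Travel Insurance — status full-time ✓; service 499 days < 2 years (≈730 days) ✗ → not eligible.
Dental Plan — site Richmond ✗ (not Portland or Albany) → not eligible.
Employer Retirement Match — service 499 days < 18 months (≈540 days) ✗ → not eligible.
Employee Assistance Program — service 499 days ≥ 9 months (≈270 days) ✓; 40 hrs/wk ≥ 15 ✓; dept Engineering ✗ → not eligible.
Pet Insurance — status full-time ✓; service 499 days ≥ 6 months (≈180 days) ✓; rating 2 < 3 ✗ → not eligible.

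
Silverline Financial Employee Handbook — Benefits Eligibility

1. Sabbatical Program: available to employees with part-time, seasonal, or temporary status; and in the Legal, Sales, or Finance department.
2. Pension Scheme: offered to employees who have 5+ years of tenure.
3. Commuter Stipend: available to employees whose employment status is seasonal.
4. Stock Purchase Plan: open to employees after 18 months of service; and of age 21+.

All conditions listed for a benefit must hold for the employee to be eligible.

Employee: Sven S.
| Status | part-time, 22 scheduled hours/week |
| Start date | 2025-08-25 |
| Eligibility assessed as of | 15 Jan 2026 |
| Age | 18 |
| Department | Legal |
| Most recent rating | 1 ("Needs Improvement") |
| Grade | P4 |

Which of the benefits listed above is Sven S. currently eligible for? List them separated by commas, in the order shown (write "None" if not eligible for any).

Service from 2025-08-25 to 15 Jan 2026: 143 days.
Sabbatical Program — status part-time ✓; dept Legal ✓ → eligible.
Pension Scheme — service 143 days < 5 years (≈1825 days) ✗ → not eligible.
Commuter Stipend — status part-time ✗ (requires seasonal) → not eligible.
Stock Purchase Plan — service 143 days < 18 months (≈540 days) ✗ → not eligible.

Sabbatical Program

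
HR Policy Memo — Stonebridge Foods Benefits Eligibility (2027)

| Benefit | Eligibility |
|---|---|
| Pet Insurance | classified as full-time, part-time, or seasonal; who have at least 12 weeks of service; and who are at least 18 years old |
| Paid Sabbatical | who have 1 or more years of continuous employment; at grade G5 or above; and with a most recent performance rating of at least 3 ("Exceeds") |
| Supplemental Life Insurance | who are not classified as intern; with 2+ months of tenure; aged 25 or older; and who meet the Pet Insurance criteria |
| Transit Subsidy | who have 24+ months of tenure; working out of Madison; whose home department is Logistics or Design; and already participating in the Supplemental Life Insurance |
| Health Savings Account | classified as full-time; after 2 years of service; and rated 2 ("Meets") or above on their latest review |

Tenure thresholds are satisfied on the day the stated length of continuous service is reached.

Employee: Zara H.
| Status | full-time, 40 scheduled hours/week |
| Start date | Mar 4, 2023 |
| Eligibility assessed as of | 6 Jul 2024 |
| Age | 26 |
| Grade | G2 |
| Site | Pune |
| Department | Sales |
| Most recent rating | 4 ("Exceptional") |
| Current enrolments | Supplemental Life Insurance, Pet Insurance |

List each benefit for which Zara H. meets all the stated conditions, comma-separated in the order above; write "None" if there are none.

Service from Mar 4, 2023 to 6 Jul 2024: 490 days.
Pet Insurance — status full-time ✓; service 490 days ≥ 12 weeks (≈84 days) ✓; age 26 ≥ 18 ✓ → eligible.
Paid Sabbatical — service 490 days ≥ 1 year (≈365 days) ✓; grade G2 < G5 ✗ → not eligible.
Supplemental Life Insurance — status full-time ✓ (not excluded); service 490 days ≥ 2 months (≈60 days) ✓; age 26 ≥ 25 ✓; eligible for Pet Insurance ✓ → eligible.
Transit Subsidy — service 490 days < 24 months (≈720 days) ✗ → not eligible.
Health Savings Account — status full-time ✓; service 490 days < 2 years (≈730 days) ✗ → not eligible.

Pet Insurance, Supplemental Life Insurance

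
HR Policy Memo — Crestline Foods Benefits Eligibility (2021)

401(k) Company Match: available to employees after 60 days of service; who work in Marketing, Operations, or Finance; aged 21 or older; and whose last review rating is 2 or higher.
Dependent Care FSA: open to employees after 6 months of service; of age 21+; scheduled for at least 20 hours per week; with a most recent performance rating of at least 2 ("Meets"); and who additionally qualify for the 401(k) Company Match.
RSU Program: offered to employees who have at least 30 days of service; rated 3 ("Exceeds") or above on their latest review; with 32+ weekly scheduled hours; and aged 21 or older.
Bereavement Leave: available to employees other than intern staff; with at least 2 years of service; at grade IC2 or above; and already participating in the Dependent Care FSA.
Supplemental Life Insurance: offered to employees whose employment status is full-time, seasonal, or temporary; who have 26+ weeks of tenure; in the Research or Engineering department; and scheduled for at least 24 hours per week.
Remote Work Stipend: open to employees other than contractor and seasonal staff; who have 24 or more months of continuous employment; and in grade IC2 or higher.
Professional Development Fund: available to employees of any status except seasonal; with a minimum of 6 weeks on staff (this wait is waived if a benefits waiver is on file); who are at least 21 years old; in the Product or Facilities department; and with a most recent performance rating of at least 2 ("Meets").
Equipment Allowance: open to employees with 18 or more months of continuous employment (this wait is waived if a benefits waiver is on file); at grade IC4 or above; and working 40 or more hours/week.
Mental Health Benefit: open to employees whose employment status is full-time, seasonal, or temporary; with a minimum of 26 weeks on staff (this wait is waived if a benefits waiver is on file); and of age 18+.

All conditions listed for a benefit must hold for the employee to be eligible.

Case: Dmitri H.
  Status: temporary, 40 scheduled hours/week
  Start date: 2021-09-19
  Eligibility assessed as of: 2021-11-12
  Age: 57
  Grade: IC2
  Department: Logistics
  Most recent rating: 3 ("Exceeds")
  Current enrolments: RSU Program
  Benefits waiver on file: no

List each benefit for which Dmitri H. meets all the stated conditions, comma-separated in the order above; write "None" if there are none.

Service from 2021-09-19 to 2021-11-12: 54 days.
401(k) Company Match — service 54 days < 60 days ✗ → not eligible.
Dependent Care FSA — service 54 days < 6 months (≈180 days) ✗ → not eligible.
RSU Program — service 54 days ≥ 30 days ✓; rating 3 ≥ 3 ✓; 40 hrs/wk ≥ 32 ✓; age 57 ≥ 21 ✓ → eligible.
Bereavement Leave — status temporary ✓ (not excluded); service 54 days < 2 years (≈730 days) ✗ → not eligible.
Supplemental Life Insurance — status temporary ✓; service 54 days < 26 weeks (≈182 days) ✗ → not eligible.
Remote Work Stipend — status temporary ✓ (not excluded); service 54 days < 24 months (≈720 days) ✗ → not eligible.
Professional Development Fund — status temporary ✓ (not excluded); no waiver, service 54 days ≥ 6 weeks (≈42 days) ✓; age 57 ≥ 21 ✓; dept Logistics ✗ → not eligible.
Equipment Allowance — no waiver, service 54 days < 18 months (≈540 days) ✗ → not eligible.
Mental Health Benefit — status temporary ✓; no waiver, service 54 days < 26 weeks (≈182 days) ✗ → not eligible.

RSU Program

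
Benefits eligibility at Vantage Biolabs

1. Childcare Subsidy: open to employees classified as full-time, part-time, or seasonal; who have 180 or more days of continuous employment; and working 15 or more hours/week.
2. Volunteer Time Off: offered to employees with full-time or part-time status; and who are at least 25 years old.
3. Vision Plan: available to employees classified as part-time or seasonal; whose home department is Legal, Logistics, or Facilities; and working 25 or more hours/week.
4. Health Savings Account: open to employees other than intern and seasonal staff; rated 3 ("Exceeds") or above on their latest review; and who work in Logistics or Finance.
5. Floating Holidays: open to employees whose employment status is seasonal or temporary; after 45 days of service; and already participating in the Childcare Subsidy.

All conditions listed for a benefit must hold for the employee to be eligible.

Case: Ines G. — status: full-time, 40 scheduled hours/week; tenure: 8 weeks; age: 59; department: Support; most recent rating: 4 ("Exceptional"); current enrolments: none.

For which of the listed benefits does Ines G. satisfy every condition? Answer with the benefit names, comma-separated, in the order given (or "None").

Volunteer Time Off

Childcare Subsidy — status full-time ✓; service 8 weeks < 180 days ✗ → not eligible.
Volunteer Time Off — status full-time ✓; age 59 ≥ 25 ✓ → eligible.
Vision Plan — status full-time ✗ (requires part-time or seasonal) → not eligible.
Health Savings Account — status full-time ✓ (not excluded); rating 4 ≥ 3 ✓; dept Support ✗ → not eligible.
Floating Holidays — status full-time ✗ (requires seasonal or temporary) → not eligible.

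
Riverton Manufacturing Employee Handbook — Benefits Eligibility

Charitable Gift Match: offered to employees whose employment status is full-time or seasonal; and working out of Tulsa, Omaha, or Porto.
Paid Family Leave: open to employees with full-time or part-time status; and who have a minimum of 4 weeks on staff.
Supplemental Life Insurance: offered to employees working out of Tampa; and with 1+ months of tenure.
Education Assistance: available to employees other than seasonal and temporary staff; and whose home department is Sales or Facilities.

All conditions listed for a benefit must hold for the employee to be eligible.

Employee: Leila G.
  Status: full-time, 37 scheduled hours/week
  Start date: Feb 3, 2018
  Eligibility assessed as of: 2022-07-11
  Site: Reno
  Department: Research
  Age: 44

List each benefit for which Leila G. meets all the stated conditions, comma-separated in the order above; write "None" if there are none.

Service from Feb 3, 2018 to 2022-07-11: 1619 days.
Charitable Gift Match — status full-time ✓; site Reno ✗ (not Tulsa, Omaha, or Porto) → not eligible.
Paid Family Leave — status full-time ✓; service 1619 days ≥ 4 weeks (≈28 days) ✓ → eligible.
Supplemental Life Insurance — site Reno ✗ (not Tampa) → not eligible.
Education Assistance — status full-time ✓ (not excluded); dept Research ✗ → not eligible.

Paid Family Leave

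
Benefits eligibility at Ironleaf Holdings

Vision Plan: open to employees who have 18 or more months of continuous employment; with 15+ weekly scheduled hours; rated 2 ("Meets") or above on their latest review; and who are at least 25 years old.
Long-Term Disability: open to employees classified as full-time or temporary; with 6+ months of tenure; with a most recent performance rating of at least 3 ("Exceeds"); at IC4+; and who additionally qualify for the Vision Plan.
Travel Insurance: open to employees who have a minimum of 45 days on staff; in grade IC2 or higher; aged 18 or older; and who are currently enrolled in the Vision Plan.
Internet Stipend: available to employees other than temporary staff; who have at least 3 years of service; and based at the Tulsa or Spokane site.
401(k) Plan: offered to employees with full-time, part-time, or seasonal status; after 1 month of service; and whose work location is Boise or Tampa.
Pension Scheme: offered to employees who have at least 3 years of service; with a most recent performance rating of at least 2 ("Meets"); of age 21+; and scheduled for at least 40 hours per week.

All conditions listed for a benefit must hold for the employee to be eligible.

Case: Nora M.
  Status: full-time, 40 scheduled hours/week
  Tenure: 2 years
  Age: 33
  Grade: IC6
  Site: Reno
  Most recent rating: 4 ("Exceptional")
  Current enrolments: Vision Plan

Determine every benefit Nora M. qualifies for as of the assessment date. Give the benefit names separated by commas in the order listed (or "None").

Vision Plan — service 2 years ≥ 18 months (≈540 days) ✓; 40 hrs/wk ≥ 15 ✓; rating 4 ≥ 2 ✓; age 33 ≥ 25 ✓ → eligible.
Long-Term Disability — status full-time ✓; service 2 years ≥ 6 months (≈180 days) ✓; rating 4 ≥ 3 ✓; grade IC6 ≥ IC4 ✓; eligible for Vision Plan ✓ → eligible.
Travel Insurance — service 2 years ≥ 45 days ✓; grade IC6 ≥ IC2 ✓; age 33 ≥ 18 ✓; enrolled in Vision Plan ✓ → eligible.
Internet Stipend — status full-time ✓ (not excluded); service 2 years < 3 years ✗ → not eligible.
401(k) Plan — status full-time ✓; service 2 years ≥ 1 month (≈30 days) ✓; site Reno ✗ (not Boise or Tampa) → not eligible.
Pension Scheme — service 2 years < 3 years ✗ → not eligible.

Vision Plan, Long-Term Disability, Travel Insurance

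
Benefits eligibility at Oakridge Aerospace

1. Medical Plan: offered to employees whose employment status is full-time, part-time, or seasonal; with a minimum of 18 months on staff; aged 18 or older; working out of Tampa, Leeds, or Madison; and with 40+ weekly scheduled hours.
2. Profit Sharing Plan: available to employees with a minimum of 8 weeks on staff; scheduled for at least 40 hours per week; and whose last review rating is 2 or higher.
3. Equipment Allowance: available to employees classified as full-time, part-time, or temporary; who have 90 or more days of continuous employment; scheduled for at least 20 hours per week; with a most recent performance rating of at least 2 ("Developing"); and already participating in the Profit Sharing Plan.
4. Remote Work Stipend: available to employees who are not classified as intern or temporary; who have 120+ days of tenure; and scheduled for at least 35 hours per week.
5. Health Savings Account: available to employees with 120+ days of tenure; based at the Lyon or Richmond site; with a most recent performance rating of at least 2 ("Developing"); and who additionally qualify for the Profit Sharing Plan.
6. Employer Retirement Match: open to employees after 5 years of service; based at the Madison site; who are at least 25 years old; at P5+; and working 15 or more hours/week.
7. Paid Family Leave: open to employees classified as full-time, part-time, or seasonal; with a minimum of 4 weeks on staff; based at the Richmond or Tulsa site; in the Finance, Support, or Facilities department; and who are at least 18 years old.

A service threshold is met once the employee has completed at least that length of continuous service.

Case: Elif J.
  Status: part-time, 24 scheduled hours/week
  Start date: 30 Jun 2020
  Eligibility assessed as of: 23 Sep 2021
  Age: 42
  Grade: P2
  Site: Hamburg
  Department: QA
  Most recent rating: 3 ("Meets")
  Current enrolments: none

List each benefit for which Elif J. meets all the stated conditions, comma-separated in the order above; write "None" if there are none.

Service from 30 Jun 2020 to 23 Sep 2021: 450 days.
Medical Plan — status part-time ✓; service 450 days < 18 months (≈540 days) ✗ → not eligible.
Profit Sharing Plan — service 450 days ≥ 8 weeks (≈56 days) ✓; 24 hrs/wk < 40 ✗ → not eligible.
Equipment Allowance — status part-time ✓; service 450 days ≥ 90 days ✓; 24 hrs/wk ≥ 20 ✓; rating 3 ≥ 2 ✓; not enrolled in Profit Sharing Plan ✗ → not eligible.
Remote Work Stipend — status part-time ✓ (not excluded); service 450 days ≥ 120 days ✓; 24 hrs/wk < 35 ✗ → not eligible.
Health Savings Account — service 450 days ≥ 120 days ✓; site Hamburg ✗ (not Lyon or Richmond) → not eligible.
Employer Retirement Match — service 450 days < 5 years (≈1825 days) ✗ → not eligible.
Paid Family Leave — status part-time ✓; service 450 days ≥ 4 weeks (≈28 days) ✓; site Hamburg ✗ (not Richmond or Tulsa) → not eligible.

None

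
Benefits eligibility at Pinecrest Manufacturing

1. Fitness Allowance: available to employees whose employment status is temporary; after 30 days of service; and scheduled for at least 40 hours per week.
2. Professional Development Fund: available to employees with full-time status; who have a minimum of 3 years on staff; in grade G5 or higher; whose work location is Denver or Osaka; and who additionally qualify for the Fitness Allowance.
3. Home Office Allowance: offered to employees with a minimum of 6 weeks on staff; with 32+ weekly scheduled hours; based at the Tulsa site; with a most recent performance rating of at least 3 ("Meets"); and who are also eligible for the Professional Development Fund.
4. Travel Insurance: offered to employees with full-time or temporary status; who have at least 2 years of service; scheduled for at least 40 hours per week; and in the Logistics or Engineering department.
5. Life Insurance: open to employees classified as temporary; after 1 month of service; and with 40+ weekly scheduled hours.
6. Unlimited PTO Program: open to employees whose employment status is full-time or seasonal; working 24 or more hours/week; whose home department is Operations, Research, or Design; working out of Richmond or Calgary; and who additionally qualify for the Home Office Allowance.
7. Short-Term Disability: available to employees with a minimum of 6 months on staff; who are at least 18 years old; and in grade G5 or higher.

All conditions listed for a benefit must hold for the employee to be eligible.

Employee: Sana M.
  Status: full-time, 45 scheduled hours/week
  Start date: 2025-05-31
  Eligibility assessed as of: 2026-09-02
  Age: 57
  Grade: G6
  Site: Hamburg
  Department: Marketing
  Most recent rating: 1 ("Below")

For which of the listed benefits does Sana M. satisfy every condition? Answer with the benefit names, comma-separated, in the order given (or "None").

Short-Term Disability

Service from 2025-05-31 to 2026-09-02: 459 days.
Fitness Allowance — status full-time ✗ (requires temporary) → not eligible.
Professional Development Fund — status full-time ✓; service 459 days < 3 years (≈1095 days) ✗ → not eligible.
Home Office Allowance — service 459 days ≥ 6 weeks (≈42 days) ✓; 45 hrs/wk ≥ 32 ✓; site Hamburg ✗ (not Tulsa) → not eligible.
Travel Insurance — status full-time ✓; service 459 days < 2 years (≈730 days) ✗ → not eligible.
Life Insurance — status full-time ✗ (requires temporary) → not eligible.
Unlimited PTO Program — status full-time ✓; 45 hrs/wk ≥ 24 ✓; dept Marketing ✗ → not eligible.
Short-Term Disability — service 459 days ≥ 6 months (≈180 days) ✓; age 57 ≥ 18 ✓; grade G6 ≥ G5 ✓ → eligible.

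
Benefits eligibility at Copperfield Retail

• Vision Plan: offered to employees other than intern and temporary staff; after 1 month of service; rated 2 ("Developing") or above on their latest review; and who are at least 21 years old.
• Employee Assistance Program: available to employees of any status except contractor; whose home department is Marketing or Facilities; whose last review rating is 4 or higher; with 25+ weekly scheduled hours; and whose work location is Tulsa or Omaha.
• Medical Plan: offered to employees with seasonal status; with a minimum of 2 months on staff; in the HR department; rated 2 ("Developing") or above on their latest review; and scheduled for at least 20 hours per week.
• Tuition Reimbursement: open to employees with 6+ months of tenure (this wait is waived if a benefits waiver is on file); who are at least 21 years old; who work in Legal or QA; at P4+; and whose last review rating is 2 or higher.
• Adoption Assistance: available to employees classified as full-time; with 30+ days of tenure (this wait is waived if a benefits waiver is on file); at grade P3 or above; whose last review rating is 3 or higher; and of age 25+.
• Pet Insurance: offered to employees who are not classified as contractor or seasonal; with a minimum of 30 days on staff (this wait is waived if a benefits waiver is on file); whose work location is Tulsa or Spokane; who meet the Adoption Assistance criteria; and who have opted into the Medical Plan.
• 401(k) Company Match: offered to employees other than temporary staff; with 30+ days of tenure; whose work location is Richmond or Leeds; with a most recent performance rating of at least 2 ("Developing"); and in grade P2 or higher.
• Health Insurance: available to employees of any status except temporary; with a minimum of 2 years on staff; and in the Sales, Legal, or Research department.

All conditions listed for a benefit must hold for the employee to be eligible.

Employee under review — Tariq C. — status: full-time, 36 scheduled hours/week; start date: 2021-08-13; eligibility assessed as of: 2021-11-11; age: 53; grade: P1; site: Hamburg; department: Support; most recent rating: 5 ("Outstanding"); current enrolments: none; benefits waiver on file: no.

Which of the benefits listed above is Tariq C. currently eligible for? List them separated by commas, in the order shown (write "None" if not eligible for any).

Service from 2021-08-13 to 2021-11-11: 90 days.
Vision Plan — status full-time ✓ (not excluded); service 90 days ≥ 1 month (≈30 days) ✓; rating 5 ≥ 2 ✓; age 53 ≥ 21 ✓ → eligible.
Employee Assistance Program — status full-time ✓ (not excluded); dept Support ✗ → not eligible.
Medical Plan — status full-time ✗ (requires seasonal) → not eligible.
Tuition Reimbursement — no waiver, service 90 days < 6 months (≈180 days) ✗ → not eligible.
Adoption Assistance — status full-time ✓; no waiver, service 90 days ≥ 30 days ✓; grade P1 < P3 ✗ → not eligible.
Pet Insurance — status full-time ✓ (not excluded); no waiver, service 90 days ≥ 30 days ✓; site Hamburg ✗ (not Tulsa or Spokane) → not eligible.
401(k) Company Match — status full-time ✓ (not excluded); service 90 days ≥ 30 days ✓; site Hamburg ✗ (not Richmond or Leeds) → not eligible.
Health Insurance — status full-time ✓ (not excluded); service 90 days < 2 years (≈730 days) ✗ → not eligible.

Vision Plan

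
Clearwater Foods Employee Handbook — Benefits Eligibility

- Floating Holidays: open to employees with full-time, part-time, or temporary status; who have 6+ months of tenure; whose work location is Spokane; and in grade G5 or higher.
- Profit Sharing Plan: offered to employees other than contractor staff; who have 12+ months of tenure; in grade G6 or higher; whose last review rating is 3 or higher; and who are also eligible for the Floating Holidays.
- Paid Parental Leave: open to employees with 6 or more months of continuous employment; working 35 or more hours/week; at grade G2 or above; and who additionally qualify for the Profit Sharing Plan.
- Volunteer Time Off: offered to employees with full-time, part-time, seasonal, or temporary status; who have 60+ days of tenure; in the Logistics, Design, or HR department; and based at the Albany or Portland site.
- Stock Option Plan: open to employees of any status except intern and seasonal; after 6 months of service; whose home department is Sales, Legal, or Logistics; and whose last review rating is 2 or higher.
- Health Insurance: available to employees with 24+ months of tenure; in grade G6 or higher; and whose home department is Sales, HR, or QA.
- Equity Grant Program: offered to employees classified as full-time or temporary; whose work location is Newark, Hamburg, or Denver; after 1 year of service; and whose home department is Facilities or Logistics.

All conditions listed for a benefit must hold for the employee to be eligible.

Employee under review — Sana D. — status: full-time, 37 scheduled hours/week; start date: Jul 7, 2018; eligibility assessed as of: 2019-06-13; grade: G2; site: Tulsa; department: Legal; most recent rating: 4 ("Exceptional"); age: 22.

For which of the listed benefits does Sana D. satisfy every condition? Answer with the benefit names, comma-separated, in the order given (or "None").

Service from Jul 7, 2018 to 2019-06-13: 341 days.
Floating Holidays — status full-time ✓; service 341 days ≥ 6 months (≈180 days) ✓; site Tulsa ✗ (not Spokane) → not eligible.
Profit Sharing Plan — status full-time ✓ (not excluded); service 341 days < 12 months (≈360 days) ✗ → not eligible.
Paid Parental Leave — service 341 days ≥ 6 months (≈180 days) ✓; 37 hrs/wk ≥ 35 ✓; grade G2 ≥ G2 ✓; not eligible for Profit Sharing Plan ✗ → not eligible.
Volunteer Time Off — status full-time ✓; service 341 days ≥ 60 days ✓; dept Legal ✗ → not eligible.
Stock Option Plan — status full-time ✓ (not excluded); service 341 days ≥ 6 months (≈180 days) ✓; dept Legal ✓; rating 4 ≥ 2 ✓ → eligible.
Health Insurance — service 341 days < 24 months (≈720 days) ✗ → not eligible.
Equity Grant Program — status full-time ✓; site Tulsa ✗ (not Newark, Hamburg, or Denver) → not eligible.

Stock Option Plan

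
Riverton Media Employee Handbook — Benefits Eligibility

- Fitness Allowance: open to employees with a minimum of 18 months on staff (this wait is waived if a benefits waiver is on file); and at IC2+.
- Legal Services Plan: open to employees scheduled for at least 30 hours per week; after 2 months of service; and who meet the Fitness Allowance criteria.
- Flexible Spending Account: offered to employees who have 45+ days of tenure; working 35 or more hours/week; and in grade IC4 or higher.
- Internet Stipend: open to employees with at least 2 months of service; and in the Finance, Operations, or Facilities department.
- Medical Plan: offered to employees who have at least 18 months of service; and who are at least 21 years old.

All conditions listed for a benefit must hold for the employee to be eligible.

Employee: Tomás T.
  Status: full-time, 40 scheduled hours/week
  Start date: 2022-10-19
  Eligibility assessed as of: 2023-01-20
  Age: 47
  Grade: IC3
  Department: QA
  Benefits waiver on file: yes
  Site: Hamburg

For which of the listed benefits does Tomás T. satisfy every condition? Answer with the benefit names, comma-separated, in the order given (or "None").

Fitness Allowance, Legal Services Plan

Service from 2022-10-19 to 2023-01-20: 93 days.
Fitness Allowance — benefits waiver on file ✓; grade IC3 ≥ IC2 ✓ → eligible.
Legal Services Plan — 40 hrs/wk ≥ 30 ✓; service 93 days ≥ 2 months (≈60 days) ✓; eligible for Fitness Allowance ✓ → eligible.
Flexible Spending Account — service 93 days ≥ 45 days ✓; 40 hrs/wk ≥ 35 ✓; grade IC3 < IC4 ✗ → not eligible.
Internet Stipend — service 93 days ≥ 2 months (≈60 days) ✓; dept QA ✗ → not eligible.
Medical Plan — service 93 days < 18 months (≈540 days) ✗ → not eligible.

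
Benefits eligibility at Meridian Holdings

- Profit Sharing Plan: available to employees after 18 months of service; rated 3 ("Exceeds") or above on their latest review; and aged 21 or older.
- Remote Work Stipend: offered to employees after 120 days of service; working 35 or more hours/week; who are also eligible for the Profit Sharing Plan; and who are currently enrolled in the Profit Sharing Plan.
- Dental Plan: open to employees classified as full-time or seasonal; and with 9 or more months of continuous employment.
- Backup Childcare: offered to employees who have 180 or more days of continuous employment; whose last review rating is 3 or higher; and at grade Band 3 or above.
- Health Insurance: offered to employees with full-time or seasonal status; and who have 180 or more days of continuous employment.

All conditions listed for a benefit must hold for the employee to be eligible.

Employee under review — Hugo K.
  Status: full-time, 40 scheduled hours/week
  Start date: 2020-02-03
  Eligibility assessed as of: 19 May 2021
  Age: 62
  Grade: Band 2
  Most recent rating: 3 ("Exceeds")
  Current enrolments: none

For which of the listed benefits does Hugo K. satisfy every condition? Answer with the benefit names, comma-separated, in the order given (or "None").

Dental Plan, Health Insurance

Service from 2020-02-03 to 19 May 2021: 471 days.
Profit Sharing Plan — service 471 days < 18 months (≈540 days) ✗ → not eligible.
Remote Work Stipend — service 471 days ≥ 120 days ✓; 40 hrs/wk ≥ 35 ✓; not eligible for Profit Sharing Plan ✗ → not eligible.
Dental Plan — status full-time ✓; service 471 days ≥ 9 months (≈270 days) ✓ → eligible.
Backup Childcare — service 471 days ≥ 180 days ✓; rating 3 ≥ 3 ✓; grade Band 2 < Band 3 ✗ → not eligible.
Health Insurance — status full-time ✓; service 471 days ≥ 180 days ✓ → eligible.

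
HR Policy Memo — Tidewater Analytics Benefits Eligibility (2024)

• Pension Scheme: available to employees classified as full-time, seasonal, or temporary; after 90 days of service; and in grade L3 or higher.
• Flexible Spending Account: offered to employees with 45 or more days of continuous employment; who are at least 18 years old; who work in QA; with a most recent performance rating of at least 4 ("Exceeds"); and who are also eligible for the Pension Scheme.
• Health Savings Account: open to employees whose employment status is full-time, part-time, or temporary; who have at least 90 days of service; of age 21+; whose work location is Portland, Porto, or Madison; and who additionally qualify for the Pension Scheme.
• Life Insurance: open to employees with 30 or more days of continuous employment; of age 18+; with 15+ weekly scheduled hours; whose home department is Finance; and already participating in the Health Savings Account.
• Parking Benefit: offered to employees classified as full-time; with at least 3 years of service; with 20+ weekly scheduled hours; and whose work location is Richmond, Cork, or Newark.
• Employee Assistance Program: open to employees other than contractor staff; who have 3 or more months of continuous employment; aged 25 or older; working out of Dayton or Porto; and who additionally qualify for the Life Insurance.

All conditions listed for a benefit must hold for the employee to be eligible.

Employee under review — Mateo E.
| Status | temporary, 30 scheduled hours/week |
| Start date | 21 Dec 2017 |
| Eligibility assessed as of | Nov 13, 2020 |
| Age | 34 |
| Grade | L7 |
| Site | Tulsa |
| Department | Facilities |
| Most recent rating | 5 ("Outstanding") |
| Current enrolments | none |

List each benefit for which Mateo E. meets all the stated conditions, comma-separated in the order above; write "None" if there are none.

Pension Scheme

Service from 21 Dec 2017 to Nov 13, 2020: 1058 days.
Pension Scheme — status temporary ✓; service 1058 days ≥ 90 days ✓; grade L7 ≥ L3 ✓ → eligible.
Flexible Spending Account — service 1058 days ≥ 45 days ✓; age 34 ≥ 18 ✓; dept Facilities ✗ → not eligible.
Health Savings Account — status temporary ✓; service 1058 days ≥ 90 days ✓; age 34 ≥ 21 ✓; site Tulsa ✗ (not Portland, Porto, or Madison) → not eligible.
Life Insurance — service 1058 days ≥ 30 days ✓; age 34 ≥ 18 ✓; 30 hrs/wk ≥ 15 ✓; dept Facilities ✗ → not eligible.
Parking Benefit — status temporary ✗ (requires full-time) → not eligible.
Employee Assistance Program — status temporary ✓ (not excluded); service 1058 days ≥ 3 months (≈90 days) ✓; age 34 ≥ 25 ✓; site Tulsa ✗ (not Dayton or Porto) → not eligible.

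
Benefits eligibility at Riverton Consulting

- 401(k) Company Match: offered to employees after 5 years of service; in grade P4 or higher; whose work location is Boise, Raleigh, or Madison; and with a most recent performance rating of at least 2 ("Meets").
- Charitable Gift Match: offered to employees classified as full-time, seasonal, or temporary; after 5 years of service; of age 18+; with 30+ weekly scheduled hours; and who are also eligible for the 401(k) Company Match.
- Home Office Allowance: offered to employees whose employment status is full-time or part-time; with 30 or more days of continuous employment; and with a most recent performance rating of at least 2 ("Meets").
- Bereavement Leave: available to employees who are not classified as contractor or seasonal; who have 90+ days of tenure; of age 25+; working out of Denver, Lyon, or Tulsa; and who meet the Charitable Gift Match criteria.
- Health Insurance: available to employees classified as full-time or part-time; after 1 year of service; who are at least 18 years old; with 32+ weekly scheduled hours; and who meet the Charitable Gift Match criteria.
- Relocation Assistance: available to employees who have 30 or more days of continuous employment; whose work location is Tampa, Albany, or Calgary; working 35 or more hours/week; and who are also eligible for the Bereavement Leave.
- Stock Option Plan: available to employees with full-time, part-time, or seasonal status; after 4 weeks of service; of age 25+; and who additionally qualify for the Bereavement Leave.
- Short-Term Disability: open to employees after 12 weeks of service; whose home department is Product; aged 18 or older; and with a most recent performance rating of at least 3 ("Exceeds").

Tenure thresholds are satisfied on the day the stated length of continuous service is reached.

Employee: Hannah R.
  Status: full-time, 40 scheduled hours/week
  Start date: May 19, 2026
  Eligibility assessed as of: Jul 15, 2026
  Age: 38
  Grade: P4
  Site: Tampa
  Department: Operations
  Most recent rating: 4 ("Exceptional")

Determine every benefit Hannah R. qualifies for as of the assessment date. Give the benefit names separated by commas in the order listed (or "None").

Home Office Allowance

Service from May 19, 2026 to Jul 15, 2026: 57 days.
401(k) Company Match — service 57 days < 5 years (≈1825 days) ✗ → not eligible.
Charitable Gift Match — status full-time ✓; service 57 days < 5 years (≈1825 days) ✗ → not eligible.
Home Office Allowance — status full-time ✓; service 57 days ≥ 30 days ✓; rating 4 ≥ 2 ✓ → eligible.
Bereavement Leave — status full-time ✓ (not excluded); service 57 days < 90 days ✗ → not eligible.
Health Insurance — status full-time ✓; service 57 days < 1 year (≈365 days) ✗ → not eligible.
Relocation Assistance — service 57 days ≥ 30 days ✓; site Tampa ✓; 40 hrs/wk ≥ 35 ✓; not eligible for Bereavement Leave ✗ → not eligible.
Stock Option Plan — status full-time ✓; service 57 days ≥ 4 weeks (≈28 days) ✓; age 38 ≥ 25 ✓; not eligible for Bereavement Leave ✗ → not eligible.
Short-Term Disability — service 57 days < 12 weeks (≈84 days) ✗ → not eligible.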